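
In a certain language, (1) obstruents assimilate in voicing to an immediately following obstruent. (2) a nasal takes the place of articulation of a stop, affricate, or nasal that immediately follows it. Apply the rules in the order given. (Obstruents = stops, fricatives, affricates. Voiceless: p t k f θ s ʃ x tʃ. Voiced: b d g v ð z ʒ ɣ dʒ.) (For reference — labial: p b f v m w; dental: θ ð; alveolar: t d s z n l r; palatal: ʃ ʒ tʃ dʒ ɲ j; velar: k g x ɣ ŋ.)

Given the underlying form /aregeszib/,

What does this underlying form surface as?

[aregezzib]

Rule 1: /s/ before /z/ (voiced) → [z]
After rule 1: aregezzib
Rule 2: no segment meets the rule's conditions; no change.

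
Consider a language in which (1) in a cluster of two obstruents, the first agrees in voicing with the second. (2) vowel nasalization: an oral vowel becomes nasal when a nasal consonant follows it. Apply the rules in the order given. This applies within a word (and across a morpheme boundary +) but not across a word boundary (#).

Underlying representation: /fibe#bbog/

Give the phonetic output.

[fibe#bbog]

Rule 1: no segment meets the rule's conditions; no change.
After rule 1: fibe#bbog
Rule 2: no segment meets the rule's conditions; no change.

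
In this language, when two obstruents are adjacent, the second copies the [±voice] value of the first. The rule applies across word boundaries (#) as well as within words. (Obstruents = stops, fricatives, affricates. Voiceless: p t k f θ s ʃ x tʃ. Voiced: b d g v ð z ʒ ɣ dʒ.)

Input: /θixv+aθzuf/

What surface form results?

/v/ after /x/ (voiceless) → [f]
/z/ after /θ/ (voiceless) → [s]

[θixf+aθsuf]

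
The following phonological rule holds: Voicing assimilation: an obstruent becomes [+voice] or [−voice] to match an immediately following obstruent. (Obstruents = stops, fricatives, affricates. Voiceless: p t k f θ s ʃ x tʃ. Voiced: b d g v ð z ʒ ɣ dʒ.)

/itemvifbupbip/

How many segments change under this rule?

2

/f/ before /b/ (voiced) → [v]
/p/ before /b/ (voiced) → [b]
2 segments change.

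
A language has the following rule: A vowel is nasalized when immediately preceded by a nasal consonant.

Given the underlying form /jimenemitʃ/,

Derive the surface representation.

[jimẽnẽmĩtʃ]

/e/ after nasal /m/ → [ẽ]
/e/ after nasal /n/ → [ẽ]
/i/ after nasal /m/ → [ĩ]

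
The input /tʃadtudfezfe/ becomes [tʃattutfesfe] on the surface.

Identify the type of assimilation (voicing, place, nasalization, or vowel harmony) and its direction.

/d/→[t] /d/→[t] /z/→[s].
Each target copies a feature from the following segment, so the direction is regressive.

voicing assimilation, regressive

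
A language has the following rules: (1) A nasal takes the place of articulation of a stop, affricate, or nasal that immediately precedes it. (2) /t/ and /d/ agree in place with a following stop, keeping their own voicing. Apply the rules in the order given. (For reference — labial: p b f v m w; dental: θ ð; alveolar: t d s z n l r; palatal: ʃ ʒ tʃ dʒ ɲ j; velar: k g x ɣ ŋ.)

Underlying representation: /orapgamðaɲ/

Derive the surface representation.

[orapgamðaɲ]

Rule 1: no segment meets the rule's conditions; no change.
After rule 1: orapgamðaɲ
Rule 2: no segment meets the rule's conditions; no change.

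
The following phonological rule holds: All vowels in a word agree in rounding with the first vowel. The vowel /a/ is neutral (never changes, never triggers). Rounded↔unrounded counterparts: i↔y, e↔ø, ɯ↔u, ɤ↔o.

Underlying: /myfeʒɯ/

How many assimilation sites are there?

2

/e/ harmonizes with /y/ ([+round]) → [ø]
/ɯ/ harmonizes with /y/ ([+round]) → [u]
2 segments change.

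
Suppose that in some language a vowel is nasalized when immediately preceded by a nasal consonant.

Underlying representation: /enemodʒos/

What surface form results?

[enẽmõdʒos]

/e/ after nasal /n/ → [ẽ]
/o/ after nasal /m/ → [õ]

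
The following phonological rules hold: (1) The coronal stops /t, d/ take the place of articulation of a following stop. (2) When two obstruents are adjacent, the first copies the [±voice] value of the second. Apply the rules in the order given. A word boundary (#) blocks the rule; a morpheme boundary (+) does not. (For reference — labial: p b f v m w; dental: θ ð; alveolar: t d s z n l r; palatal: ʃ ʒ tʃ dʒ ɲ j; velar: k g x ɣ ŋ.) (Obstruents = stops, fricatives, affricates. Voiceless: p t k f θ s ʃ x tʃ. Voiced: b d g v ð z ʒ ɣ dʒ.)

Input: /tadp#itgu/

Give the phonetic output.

Rule 1: /d/ before /p/ (labial) → [b]
Rule 1: /t/ before /g/ (velar) → [k]
After rule 1: tabp#ikgu
Rule 2: /b/ before /p/ (voiceless) → [p]
Rule 2: /k/ before /g/ (voiced) → [g]

[tapp#iggu]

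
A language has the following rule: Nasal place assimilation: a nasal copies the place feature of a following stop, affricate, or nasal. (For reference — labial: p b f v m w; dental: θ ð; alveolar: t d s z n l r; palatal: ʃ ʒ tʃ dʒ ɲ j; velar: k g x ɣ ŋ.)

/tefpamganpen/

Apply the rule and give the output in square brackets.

/m/ before /g/ (velar) → [ŋ]
/n/ before /p/ (labial) → [m]

[tefpaŋgampen]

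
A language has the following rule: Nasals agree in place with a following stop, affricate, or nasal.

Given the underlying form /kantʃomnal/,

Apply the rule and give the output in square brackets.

[kaɲtʃonnal]

/n/ before /tʃ/ (palatal) → [ɲ]
/m/ before /n/ (alveolar) → [n]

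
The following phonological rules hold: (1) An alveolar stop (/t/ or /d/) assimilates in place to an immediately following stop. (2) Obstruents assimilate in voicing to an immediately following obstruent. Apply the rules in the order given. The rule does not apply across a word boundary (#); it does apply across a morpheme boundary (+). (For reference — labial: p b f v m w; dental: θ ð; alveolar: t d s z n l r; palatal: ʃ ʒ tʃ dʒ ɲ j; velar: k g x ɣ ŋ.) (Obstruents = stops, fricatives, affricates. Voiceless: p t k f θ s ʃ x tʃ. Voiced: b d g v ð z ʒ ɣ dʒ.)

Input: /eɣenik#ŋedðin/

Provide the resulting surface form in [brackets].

Rule 1: no segment meets the rule's conditions; no change.
After rule 1: eɣenik#ŋedðin
Rule 2: no segment meets the rule's conditions; no change.

[eɣenik#ŋedðin]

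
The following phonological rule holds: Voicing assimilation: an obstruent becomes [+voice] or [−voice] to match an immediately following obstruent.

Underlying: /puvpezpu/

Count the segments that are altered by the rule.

/v/ before /p/ (voiceless) → [f]
/z/ before /p/ (voiceless) → [s]
2 segments change.

2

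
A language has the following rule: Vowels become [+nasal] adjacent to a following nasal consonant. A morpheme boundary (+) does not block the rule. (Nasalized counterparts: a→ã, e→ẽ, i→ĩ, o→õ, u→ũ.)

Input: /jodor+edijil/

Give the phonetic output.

no segment meets the rule's conditions; no change.

[jodor+edijil]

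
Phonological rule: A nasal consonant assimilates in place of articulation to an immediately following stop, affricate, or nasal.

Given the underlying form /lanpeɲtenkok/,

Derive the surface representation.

[lampenteŋkok]

/n/ before /p/ (labial) → [m]
/ɲ/ before /t/ (alveolar) → [n]
/n/ before /k/ (velar) → [ŋ]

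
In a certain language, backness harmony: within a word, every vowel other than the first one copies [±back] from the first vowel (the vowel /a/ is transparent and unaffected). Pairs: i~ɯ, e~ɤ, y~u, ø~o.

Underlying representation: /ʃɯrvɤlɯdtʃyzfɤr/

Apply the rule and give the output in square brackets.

/y/ harmonizes with /ɯ/ ([+back]) → [u]

[ʃɯrvɤlɯdtʃuzfɤr]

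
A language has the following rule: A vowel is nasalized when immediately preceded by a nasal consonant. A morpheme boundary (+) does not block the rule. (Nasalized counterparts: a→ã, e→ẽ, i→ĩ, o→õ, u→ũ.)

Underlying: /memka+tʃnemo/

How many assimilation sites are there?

3

/e/ after nasal /m/ → [ẽ]
/e/ after nasal /n/ → [ẽ]
/o/ after nasal /m/ → [õ]
3 segments change.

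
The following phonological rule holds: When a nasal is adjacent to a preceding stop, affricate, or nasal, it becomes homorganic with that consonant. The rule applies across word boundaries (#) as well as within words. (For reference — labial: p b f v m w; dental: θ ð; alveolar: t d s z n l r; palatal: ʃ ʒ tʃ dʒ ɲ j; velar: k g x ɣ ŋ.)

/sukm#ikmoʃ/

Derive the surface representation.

[sukŋ#ikŋoʃ]

/m/ after /k/ (velar) → [ŋ]
/m/ after /k/ (velar) → [ŋ]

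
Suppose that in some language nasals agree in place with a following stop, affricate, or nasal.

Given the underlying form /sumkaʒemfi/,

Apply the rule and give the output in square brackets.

[suŋkaʒemfi]

/m/ before /k/ (velar) → [ŋ]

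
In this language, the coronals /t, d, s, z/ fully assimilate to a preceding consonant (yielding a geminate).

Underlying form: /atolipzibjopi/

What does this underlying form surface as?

[atolippibjopi]

/z/ after /p/ → [p] (total assimilation)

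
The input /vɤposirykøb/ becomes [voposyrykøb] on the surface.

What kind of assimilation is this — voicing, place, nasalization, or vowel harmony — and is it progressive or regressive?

/ɤ/→[o] /i/→[y].
Vowels agree with the last vowel, so the harmony is regressive.

vowel harmony, regressive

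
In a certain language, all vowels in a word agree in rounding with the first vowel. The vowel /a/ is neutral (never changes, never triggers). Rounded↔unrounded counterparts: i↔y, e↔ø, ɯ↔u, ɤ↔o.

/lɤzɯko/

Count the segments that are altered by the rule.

/o/ harmonizes with /ɤ/ ([-round]) → [ɤ]
1 segment changes.

1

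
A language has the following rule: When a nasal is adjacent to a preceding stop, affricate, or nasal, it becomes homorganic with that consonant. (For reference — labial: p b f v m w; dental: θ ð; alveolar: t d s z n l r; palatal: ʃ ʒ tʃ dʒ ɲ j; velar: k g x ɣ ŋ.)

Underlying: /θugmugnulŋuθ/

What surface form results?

/m/ after /g/ (velar) → [ŋ]
/n/ after /g/ (velar) → [ŋ]

[θugŋugŋulŋuθ]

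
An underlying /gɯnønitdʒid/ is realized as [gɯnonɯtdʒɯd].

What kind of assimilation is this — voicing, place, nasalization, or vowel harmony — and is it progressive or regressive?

vowel harmony, progressive

/ø/→[o] /i/→[ɯ] /i/→[ɯ].
Vowels agree with the first vowel, so the harmony is progressive.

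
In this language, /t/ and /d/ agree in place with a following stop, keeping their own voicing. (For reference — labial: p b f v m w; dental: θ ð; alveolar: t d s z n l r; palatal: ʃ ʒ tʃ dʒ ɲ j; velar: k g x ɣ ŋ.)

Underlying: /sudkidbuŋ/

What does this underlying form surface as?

/d/ before /k/ (velar) → [g]
/d/ before /b/ (labial) → [b]

[sugkibbuŋ]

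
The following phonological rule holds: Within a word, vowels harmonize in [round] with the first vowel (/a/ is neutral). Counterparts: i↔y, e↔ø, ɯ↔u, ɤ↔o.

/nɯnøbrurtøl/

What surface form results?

[nɯnebrɯrtel]

/ø/ harmonizes with /ɯ/ ([-round]) → [e]
/u/ harmonizes with /ɯ/ ([-round]) → [ɯ]
/ø/ harmonizes with /ɯ/ ([-round]) → [e]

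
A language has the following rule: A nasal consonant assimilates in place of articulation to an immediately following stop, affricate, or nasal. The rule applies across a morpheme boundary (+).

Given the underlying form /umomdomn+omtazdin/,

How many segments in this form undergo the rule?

3

/m/ before /d/ (alveolar) → [n]
/m/ before /n/ (alveolar) → [n]
/m/ before /t/ (alveolar) → [n]
3 segments change.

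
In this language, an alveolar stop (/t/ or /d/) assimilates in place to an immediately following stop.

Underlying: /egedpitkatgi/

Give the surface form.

[egebpikkakgi]

/d/ before /p/ (labial) → [b]
/t/ before /k/ (velar) → [k]
/t/ before /g/ (velar) → [k]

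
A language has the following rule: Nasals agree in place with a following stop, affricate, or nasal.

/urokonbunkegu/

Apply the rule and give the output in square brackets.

/n/ before /b/ (labial) → [m]
/n/ before /k/ (velar) → [ŋ]

[urokombuŋkegu]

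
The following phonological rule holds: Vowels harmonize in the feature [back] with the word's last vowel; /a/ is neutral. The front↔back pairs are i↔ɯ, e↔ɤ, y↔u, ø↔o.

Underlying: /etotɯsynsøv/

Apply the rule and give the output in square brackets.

/o/ harmonizes with /ø/ ([-back]) → [ø]
/ɯ/ harmonizes with /ø/ ([-back]) → [i]

[etøtisynsøv]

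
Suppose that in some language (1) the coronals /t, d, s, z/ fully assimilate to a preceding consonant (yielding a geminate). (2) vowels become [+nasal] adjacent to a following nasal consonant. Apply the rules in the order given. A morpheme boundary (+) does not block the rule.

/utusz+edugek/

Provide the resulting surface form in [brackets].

Rule 1: /z/ after /s/ → [s] (total assimilation)
After rule 1: utuss+edugek
Rule 2: no segment meets the rule's conditions; no change.

[utuss+edugek]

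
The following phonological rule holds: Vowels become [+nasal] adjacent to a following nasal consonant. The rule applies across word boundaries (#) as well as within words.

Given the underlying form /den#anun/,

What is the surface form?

[dẽn#ãnũn]

/e/ before nasal /n/ → [ẽ]
/a/ before nasal /n/ → [ã]
/u/ before nasal /n/ → [ũ]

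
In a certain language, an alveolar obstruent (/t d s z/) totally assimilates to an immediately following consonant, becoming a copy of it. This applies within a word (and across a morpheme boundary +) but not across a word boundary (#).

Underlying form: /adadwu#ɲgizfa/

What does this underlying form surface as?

[adawwu#ɲgiffa]

/d/ before /w/ → [w] (total assimilation)
/z/ before /f/ → [f] (total assimilation)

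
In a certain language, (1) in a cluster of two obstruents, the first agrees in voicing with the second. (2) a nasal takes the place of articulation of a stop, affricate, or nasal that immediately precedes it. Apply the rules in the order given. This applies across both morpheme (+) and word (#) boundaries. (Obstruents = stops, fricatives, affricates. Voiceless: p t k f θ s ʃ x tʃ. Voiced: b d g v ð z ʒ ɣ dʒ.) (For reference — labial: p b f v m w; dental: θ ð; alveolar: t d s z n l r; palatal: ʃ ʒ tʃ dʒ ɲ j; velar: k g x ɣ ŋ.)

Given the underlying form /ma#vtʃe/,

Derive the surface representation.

[ma#ftʃe]

Rule 1: /v/ before /tʃ/ (voiceless) → [f]
After rule 1: ma#ftʃe
Rule 2: no segment meets the rule's conditions; no change.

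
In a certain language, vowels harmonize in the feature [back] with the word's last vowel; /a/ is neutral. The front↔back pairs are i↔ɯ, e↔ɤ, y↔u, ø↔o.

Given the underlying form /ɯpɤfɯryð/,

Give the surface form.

[ipefiryð]

/ɯ/ harmonizes with /y/ ([-back]) → [i]
/ɤ/ harmonizes with /y/ ([-back]) → [e]
/ɯ/ harmonizes with /y/ ([-back]) → [i]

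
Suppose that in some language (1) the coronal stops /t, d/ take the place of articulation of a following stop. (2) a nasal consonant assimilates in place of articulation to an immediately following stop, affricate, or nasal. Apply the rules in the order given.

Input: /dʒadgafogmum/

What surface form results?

Rule 1: /d/ before /g/ (velar) → [g]
After rule 1: dʒaggafogmum
Rule 2: no segment meets the rule's conditions; no change.

[dʒaggafogmum]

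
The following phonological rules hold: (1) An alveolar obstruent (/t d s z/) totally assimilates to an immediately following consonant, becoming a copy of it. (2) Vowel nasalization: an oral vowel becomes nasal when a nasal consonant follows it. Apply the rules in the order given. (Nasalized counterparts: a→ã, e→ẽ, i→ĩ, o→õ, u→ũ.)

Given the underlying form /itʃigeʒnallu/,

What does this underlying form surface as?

Rule 1: no segment meets the rule's conditions; no change.
After rule 1: itʃigeʒnallu
Rule 2: no segment meets the rule's conditions; no change.

[itʃigeʒnallu]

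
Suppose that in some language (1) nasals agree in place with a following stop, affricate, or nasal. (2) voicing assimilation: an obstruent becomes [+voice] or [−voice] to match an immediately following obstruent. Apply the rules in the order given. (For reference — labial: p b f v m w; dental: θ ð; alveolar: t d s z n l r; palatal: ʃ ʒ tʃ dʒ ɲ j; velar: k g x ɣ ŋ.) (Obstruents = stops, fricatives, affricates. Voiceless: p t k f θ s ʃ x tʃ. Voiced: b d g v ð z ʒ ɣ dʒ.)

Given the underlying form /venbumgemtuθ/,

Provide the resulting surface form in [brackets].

[vembuŋgentuθ]

Rule 1: /n/ before /b/ (labial) → [m]
Rule 1: /m/ before /g/ (velar) → [ŋ]
Rule 1: /m/ before /t/ (alveolar) → [n]
After rule 1: vembuŋgentuθ
Rule 2: no segment meets the rule's conditions; no change.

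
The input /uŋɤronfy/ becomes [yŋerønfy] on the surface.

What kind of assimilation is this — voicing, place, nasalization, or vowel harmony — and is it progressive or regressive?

vowel harmony, regressive

/u/→[y] /ɤ/→[e] /o/→[ø].
Vowels agree with the last vowel, so the harmony is regressive.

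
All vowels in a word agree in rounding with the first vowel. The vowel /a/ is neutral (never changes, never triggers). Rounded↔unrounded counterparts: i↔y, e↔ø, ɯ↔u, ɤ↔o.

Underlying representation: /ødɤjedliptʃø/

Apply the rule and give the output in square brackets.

/ɤ/ harmonizes with /ø/ ([+round]) → [o]
/e/ harmonizes with /ø/ ([+round]) → [ø]
/i/ harmonizes with /ø/ ([+round]) → [y]

[ødojødlyptʃø]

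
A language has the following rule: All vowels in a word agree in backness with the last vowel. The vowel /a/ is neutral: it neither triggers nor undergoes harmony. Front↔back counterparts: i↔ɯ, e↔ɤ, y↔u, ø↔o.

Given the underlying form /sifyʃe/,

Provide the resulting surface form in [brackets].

[sifyʃe]

no segment meets the rule's conditions; no change.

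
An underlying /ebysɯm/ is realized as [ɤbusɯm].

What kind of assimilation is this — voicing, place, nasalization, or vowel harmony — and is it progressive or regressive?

vowel harmony, regressive

/e/→[ɤ] /y/→[u].
Vowels agree with the last vowel, so the harmony is regressive.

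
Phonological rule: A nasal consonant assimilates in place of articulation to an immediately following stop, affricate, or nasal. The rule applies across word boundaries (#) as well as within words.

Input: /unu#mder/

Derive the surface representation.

[unu#nder]

/m/ before /d/ (alveolar) → [n]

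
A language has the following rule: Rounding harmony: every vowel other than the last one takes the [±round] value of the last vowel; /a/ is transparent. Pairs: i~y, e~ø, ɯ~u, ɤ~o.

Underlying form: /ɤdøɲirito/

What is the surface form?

[odøɲyryto]

/ɤ/ harmonizes with /o/ ([+round]) → [o]
/i/ harmonizes with /o/ ([+round]) → [y]
/i/ harmonizes with /o/ ([+round]) → [y]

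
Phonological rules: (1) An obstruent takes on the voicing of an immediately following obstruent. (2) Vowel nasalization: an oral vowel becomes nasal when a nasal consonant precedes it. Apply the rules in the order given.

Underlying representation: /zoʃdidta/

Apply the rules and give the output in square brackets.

Rule 1: /ʃ/ before /d/ (voiced) → [ʒ]
Rule 1: /d/ before /t/ (voiceless) → [t]
After rule 1: zoʒditta
Rule 2: no segment meets the rule's conditions; no change.

[zoʒditta]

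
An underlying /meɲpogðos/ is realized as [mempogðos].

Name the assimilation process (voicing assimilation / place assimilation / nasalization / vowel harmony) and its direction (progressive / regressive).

/ɲ/→[m].
Each target copies a feature from the following segment, so the direction is regressive.

place assimilation, regressive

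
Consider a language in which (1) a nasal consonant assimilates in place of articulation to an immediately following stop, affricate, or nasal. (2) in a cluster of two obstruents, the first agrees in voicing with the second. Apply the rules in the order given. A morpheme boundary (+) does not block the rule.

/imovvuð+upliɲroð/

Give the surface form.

Rule 1: no segment meets the rule's conditions; no change.
After rule 1: imovvuð+upliɲroð
Rule 2: no segment meets the rule's conditions; no change.

[imovvuð+upliɲroð]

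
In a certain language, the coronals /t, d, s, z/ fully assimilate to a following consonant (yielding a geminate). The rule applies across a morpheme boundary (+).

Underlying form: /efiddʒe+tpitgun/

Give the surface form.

[efidʒdʒe+ppiggun]

/d/ before /dʒ/ → [dʒ] (total assimilation)
/t/ before /p/ → [p] (total assimilation)
/t/ before /g/ → [g] (total assimilation)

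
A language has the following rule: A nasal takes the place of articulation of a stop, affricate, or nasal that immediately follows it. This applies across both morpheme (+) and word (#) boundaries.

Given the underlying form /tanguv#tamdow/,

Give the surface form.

/n/ before /g/ (velar) → [ŋ]
/m/ before /d/ (alveolar) → [n]

[taŋguv#tandow]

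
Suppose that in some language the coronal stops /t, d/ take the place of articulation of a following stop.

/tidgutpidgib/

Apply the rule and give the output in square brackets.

[tigguppiggib]

/d/ before /g/ (velar) → [g]
/t/ before /p/ (labial) → [p]
/d/ before /g/ (velar) → [g]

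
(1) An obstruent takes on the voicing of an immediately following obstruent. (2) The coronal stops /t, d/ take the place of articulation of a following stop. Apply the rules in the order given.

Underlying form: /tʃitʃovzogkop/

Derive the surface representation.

Rule 1: /g/ before /k/ (voiceless) → [k]
After rule 1: tʃitʃovzokkop
Rule 2: no segment meets the rule's conditions; no change.

[tʃitʃovzokkop]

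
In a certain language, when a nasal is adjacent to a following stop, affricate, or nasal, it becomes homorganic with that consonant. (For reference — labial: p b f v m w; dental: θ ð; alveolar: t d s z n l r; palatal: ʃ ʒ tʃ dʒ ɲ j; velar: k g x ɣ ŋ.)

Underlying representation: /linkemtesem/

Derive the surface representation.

[liŋkentesem]

/n/ before /k/ (velar) → [ŋ]
/m/ before /t/ (alveolar) → [n]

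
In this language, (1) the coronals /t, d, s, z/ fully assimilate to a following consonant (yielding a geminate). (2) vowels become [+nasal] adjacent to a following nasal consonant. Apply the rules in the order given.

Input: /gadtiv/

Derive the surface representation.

Rule 1: /d/ before /t/ → [t] (total assimilation)
After rule 1: gattiv
Rule 2: no segment meets the rule's conditions; no change.

[gattiv]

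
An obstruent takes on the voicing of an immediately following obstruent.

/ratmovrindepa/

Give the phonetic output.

[ratmovrindepa]

no segment meets the rule's conditions; no change.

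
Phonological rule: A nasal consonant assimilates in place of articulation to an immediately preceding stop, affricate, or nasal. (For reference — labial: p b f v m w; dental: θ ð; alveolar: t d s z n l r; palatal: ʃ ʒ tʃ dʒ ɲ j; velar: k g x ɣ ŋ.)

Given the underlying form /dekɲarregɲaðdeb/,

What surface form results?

/ɲ/ after /k/ (velar) → [ŋ]
/ɲ/ after /g/ (velar) → [ŋ]

[dekŋarregŋaðdeb]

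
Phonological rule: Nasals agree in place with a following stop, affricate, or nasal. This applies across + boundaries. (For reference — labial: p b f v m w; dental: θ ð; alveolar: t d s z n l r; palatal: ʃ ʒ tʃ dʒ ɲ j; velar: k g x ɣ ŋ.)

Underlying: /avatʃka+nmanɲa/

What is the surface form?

/n/ before /m/ (labial) → [m]
/n/ before /ɲ/ (palatal) → [ɲ]

[avatʃka+mmaɲɲa]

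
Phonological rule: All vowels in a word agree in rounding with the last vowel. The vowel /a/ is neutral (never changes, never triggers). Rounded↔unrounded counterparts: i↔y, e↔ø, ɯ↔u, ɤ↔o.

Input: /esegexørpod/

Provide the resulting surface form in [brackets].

/e/ harmonizes with /o/ ([+round]) → [ø]
/e/ harmonizes with /o/ ([+round]) → [ø]
/e/ harmonizes with /o/ ([+round]) → [ø]

[øsøgøxørpod]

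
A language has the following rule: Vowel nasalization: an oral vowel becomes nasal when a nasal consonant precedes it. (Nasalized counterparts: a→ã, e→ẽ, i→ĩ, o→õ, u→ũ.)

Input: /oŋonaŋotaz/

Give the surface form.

[oŋõnãŋõtaz]

/o/ after nasal /ŋ/ → [õ]
/a/ after nasal /n/ → [ã]
/o/ after nasal /ŋ/ → [õ]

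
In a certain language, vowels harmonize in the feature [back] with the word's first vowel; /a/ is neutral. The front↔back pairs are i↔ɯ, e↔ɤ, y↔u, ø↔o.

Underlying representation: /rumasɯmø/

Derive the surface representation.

[rumasɯmo]

/ø/ harmonizes with /u/ ([+back]) → [o]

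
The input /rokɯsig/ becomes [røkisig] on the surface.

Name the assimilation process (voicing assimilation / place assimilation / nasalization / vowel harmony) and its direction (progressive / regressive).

/o/→[ø] /ɯ/→[i].
Vowels agree with the last vowel, so the harmony is regressive.

vowel harmony, regressive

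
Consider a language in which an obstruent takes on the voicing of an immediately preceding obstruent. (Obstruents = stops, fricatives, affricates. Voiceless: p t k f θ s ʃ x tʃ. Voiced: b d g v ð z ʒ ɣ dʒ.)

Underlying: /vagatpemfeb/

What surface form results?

[vagatpemfeb]

no segment meets the rule's conditions; no change.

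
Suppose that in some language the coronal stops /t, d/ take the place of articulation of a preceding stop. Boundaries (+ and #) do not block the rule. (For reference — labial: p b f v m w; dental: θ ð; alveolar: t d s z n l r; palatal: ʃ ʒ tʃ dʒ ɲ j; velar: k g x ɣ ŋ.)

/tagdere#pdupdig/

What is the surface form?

[taggere#pbupbig]

/d/ after /g/ (velar) → [g]
/d/ after /p/ (labial) → [b]
/d/ after /p/ (labial) → [b]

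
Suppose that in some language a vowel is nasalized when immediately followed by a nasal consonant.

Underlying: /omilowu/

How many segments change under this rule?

/o/ before nasal /m/ → [õ]
1 segment changes.

1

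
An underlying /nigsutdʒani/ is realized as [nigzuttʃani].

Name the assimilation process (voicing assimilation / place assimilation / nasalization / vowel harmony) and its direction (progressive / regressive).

voicing assimilation, progressive

/s/→[z] /dʒ/→[tʃ].
Each target copies a feature from the preceding segment, so the direction is progressive.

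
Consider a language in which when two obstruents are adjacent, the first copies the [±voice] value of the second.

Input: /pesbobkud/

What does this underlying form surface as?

/s/ before /b/ (voiced) → [z]
/b/ before /k/ (voiceless) → [p]

[pezbopkud]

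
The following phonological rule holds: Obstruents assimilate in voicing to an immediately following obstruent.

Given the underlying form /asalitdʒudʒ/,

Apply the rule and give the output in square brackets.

/t/ before /dʒ/ (voiced) → [d]

[asaliddʒudʒ]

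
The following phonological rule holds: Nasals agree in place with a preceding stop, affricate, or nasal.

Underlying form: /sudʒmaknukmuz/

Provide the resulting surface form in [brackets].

/m/ after /dʒ/ (palatal) → [ɲ]
/n/ after /k/ (velar) → [ŋ]
/m/ after /k/ (velar) → [ŋ]

[sudʒɲakŋukŋuz]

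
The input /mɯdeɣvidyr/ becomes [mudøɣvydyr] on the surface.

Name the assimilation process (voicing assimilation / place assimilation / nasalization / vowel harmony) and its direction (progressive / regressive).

vowel harmony, regressive

/ɯ/→[u] /e/→[ø] /i/→[y].
Vowels agree with the last vowel, so the harmony is regressive.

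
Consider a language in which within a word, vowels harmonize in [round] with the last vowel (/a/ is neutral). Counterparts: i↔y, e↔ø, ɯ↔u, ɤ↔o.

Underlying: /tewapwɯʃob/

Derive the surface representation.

/e/ harmonizes with /o/ ([+round]) → [ø]
/ɯ/ harmonizes with /o/ ([+round]) → [u]

[tøwapwuʃob]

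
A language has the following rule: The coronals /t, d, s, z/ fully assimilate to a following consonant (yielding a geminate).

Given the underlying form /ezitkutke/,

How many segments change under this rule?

2

/t/ before /k/ → [k] (total assimilation)
/t/ before /k/ → [k] (total assimilation)
2 segments change.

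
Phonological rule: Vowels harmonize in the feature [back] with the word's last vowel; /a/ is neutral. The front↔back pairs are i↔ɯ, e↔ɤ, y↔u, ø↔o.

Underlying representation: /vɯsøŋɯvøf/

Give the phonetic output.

[visøŋivøf]

/ɯ/ harmonizes with /ø/ ([-back]) → [i]
/ɯ/ harmonizes with /ø/ ([-back]) → [i]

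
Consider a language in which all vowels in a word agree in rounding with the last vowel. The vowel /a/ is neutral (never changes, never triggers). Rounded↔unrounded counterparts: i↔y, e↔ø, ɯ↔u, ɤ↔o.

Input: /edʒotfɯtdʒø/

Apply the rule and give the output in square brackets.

[ødʒotfutdʒø]

/e/ harmonizes with /ø/ ([+round]) → [ø]
/ɯ/ harmonizes with /ø/ ([+round]) → [u]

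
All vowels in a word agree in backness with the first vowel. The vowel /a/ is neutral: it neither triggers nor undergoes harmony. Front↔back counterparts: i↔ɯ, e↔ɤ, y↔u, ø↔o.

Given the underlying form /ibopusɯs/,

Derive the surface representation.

[ibøpysis]

/o/ harmonizes with /i/ ([-back]) → [ø]
/u/ harmonizes with /i/ ([-back]) → [y]
/ɯ/ harmonizes with /i/ ([-back]) → [i]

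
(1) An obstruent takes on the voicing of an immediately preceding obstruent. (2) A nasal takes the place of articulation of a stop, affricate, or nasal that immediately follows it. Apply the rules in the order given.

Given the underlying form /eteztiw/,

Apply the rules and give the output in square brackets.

Rule 1: /t/ after /z/ (voiced) → [d]
After rule 1: etezdiw
Rule 2: no segment meets the rule's conditions; no change.

[etezdiw]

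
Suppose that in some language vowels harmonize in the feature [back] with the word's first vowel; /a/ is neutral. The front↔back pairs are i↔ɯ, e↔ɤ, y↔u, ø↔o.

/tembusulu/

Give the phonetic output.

/u/ harmonizes with /e/ ([-back]) → [y]
/u/ harmonizes with /e/ ([-back]) → [y]
/u/ harmonizes with /e/ ([-back]) → [y]

[tembysyly]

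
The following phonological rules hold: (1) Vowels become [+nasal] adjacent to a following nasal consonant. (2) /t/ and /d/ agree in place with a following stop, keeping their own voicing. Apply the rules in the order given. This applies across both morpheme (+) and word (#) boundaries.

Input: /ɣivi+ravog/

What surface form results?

[ɣivi+ravog]

Rule 1: no segment meets the rule's conditions; no change.
After rule 1: ɣivi+ravog
Rule 2: no segment meets the rule's conditions; no change.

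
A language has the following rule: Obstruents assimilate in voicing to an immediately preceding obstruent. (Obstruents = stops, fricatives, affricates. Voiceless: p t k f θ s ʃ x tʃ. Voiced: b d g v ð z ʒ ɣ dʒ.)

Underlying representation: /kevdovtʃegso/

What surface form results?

/tʃ/ after /v/ (voiced) → [dʒ]
/s/ after /g/ (voiced) → [z]

[kevdovdʒegzo]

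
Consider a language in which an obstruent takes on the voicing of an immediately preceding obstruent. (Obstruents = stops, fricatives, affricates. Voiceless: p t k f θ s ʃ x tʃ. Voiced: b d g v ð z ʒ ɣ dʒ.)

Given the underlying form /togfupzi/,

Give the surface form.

/f/ after /g/ (voiced) → [v]
/z/ after /p/ (voiceless) → [s]

[togvupsi]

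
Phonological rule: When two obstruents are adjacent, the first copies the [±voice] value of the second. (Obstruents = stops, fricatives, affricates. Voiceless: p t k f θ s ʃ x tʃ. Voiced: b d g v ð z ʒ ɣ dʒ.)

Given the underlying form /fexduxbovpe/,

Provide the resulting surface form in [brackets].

[feɣduɣbofpe]

/x/ before /d/ (voiced) → [ɣ]
/x/ before /b/ (voiced) → [ɣ]
/v/ before /p/ (voiceless) → [f]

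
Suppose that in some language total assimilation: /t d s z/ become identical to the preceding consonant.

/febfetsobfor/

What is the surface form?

/s/ after /t/ → [t] (total assimilation)

[febfettobfor]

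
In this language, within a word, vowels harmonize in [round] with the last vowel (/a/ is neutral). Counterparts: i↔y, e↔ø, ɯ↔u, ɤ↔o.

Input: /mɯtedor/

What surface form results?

/ɯ/ harmonizes with /o/ ([+round]) → [u]
/e/ harmonizes with /o/ ([+round]) → [ø]

[mutødor]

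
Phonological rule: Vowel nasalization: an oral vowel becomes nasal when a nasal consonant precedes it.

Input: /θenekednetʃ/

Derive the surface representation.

[θenẽkednẽtʃ]

/e/ after nasal /n/ → [ẽ]
/e/ after nasal /n/ → [ẽ]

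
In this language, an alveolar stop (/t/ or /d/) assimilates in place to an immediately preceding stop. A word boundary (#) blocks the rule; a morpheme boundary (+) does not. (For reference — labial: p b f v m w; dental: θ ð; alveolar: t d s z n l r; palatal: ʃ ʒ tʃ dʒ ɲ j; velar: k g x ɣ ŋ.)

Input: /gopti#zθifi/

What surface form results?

[goppi#zθifi]

/t/ after /p/ (labial) → [p]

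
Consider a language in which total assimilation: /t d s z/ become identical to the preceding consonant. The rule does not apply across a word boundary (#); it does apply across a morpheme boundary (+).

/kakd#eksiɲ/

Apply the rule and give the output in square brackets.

[kakk#ekkiɲ]

/d/ after /k/ → [k] (total assimilation)
/s/ after /k/ → [k] (total assimilation)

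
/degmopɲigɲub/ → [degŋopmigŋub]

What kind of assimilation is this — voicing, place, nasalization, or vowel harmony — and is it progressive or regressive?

/m/→[ŋ] /ɲ/→[m] /ɲ/→[ŋ].
Each target copies a feature from the preceding segment, so the direction is progressive.

place assimilation, progressive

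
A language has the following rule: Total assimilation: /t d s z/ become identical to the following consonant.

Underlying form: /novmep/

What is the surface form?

no segment meets the rule's conditions; no change.

[novmep]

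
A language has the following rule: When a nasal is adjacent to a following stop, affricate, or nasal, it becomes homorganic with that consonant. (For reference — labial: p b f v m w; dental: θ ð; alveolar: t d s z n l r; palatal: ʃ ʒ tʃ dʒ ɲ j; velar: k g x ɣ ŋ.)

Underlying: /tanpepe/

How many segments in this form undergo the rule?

/n/ before /p/ (labial) → [m]
1 segment changes.

1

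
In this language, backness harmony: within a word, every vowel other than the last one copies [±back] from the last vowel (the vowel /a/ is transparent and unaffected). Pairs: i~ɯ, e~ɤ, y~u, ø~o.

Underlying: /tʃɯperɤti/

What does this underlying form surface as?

/ɯ/ harmonizes with /i/ ([-back]) → [i]
/ɤ/ harmonizes with /i/ ([-back]) → [e]

[tʃipereti]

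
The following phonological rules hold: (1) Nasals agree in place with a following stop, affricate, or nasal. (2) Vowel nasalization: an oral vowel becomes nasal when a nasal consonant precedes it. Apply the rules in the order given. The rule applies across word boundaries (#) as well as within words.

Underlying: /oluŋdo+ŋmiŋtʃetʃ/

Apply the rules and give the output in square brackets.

Rule 1: /ŋ/ before /d/ (alveolar) → [n]
Rule 1: /ŋ/ before /m/ (labial) → [m]
Rule 1: /ŋ/ before /tʃ/ (palatal) → [ɲ]
After rule 1: olundo+mmiɲtʃetʃ
Rule 2: /i/ after nasal /m/ → [ĩ]

[olundo+mmĩɲtʃetʃ]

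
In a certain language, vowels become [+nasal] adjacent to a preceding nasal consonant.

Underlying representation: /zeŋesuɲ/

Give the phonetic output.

/e/ after nasal /ŋ/ → [ẽ]

[zeŋẽsuɲ]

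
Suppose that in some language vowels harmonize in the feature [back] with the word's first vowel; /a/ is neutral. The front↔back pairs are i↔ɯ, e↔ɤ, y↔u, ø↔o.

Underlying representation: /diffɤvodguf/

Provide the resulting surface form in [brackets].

/ɤ/ harmonizes with /i/ ([-back]) → [e]
/o/ harmonizes with /i/ ([-back]) → [ø]
/u/ harmonizes with /i/ ([-back]) → [y]

[diffevødgyf]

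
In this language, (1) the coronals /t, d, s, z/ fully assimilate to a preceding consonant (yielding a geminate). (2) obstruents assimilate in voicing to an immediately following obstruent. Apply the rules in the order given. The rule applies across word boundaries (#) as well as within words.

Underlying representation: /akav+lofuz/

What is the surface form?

Rule 1: no segment meets the rule's conditions; no change.
After rule 1: akav+lofuz
Rule 2: no segment meets the rule's conditions; no change.

[akav+lofuz]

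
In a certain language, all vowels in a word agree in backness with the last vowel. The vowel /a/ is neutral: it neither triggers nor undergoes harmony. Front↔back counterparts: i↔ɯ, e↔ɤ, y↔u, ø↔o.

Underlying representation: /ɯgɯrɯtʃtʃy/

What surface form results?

[igiritʃtʃy]

/ɯ/ harmonizes with /y/ ([-back]) → [i]
/ɯ/ harmonizes with /y/ ([-back]) → [i]
/ɯ/ harmonizes with /y/ ([-back]) → [i]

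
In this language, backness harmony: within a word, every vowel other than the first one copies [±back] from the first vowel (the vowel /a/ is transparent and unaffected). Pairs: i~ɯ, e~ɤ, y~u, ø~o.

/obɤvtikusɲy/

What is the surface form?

[obɤvtɯkusɲu]

/i/ harmonizes with /o/ ([+back]) → [ɯ]
/y/ harmonizes with /o/ ([+back]) → [u]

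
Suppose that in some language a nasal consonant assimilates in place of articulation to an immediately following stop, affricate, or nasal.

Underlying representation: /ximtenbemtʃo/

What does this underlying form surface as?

/m/ before /t/ (alveolar) → [n]
/n/ before /b/ (labial) → [m]
/m/ before /tʃ/ (palatal) → [ɲ]

[xintembeɲtʃo]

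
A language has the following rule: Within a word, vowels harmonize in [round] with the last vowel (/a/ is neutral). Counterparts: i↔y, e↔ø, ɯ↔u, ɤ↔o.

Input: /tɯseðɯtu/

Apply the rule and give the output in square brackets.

/ɯ/ harmonizes with /u/ ([+round]) → [u]
/e/ harmonizes with /u/ ([+round]) → [ø]
/ɯ/ harmonizes with /u/ ([+round]) → [u]

[tusøðutu]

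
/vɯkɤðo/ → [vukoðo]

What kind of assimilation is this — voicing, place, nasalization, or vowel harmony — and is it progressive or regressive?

vowel harmony, regressive

/ɯ/→[u] /ɤ/→[o].
Vowels agree with the last vowel, so the harmony is regressive.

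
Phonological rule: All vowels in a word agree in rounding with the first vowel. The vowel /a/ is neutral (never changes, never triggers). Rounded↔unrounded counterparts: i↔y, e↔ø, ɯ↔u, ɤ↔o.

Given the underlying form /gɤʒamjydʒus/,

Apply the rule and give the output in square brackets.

/y/ harmonizes with /ɤ/ ([-round]) → [i]
/u/ harmonizes with /ɤ/ ([-round]) → [ɯ]

[gɤʒamjidʒɯs]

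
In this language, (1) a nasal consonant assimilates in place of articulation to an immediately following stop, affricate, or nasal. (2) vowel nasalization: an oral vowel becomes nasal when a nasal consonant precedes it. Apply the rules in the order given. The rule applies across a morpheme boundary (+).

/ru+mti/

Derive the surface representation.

Rule 1: /m/ before /t/ (alveolar) → [n]
After rule 1: ru+nti
Rule 2: no segment meets the rule's conditions; no change.

[ru+nti]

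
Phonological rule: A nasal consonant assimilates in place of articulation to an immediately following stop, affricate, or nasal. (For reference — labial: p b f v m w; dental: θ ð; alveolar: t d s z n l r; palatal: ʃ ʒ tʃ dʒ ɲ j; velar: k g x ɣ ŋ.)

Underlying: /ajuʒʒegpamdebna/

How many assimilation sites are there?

/m/ before /d/ (alveolar) → [n]
1 segment changes.

1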